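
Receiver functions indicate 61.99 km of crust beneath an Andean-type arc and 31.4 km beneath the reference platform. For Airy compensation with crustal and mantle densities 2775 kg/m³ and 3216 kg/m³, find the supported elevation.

Excess crust Δ = 61.99 km − 31.4 km = 30.59 km, split between elevation h and root r with h + r = Δ.
Airy balance ρ_c h = (ρ_m − ρ_c) r gives r = h ρ_c/(ρ_m − ρ_c), so h (1 + ρ_c/(ρ_m − ρ_c)) = Δ, i.e. h = Δ (ρ_m − ρ_c)/ρ_m.
h = 30.59 km × 441/3216 = 4.19 km.

4.19 km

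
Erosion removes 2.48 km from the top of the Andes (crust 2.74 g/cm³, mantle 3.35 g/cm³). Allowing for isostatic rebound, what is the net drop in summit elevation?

0.452 km

Rebound u = e ρ_c/ρ_m = 2.48 km × 2.74/3.35 = 2.028 km.
Net surface drop = e − u = 2.48 km − 2.028 km = e (ρ_m − ρ_c)/ρ_m = 0.452 km.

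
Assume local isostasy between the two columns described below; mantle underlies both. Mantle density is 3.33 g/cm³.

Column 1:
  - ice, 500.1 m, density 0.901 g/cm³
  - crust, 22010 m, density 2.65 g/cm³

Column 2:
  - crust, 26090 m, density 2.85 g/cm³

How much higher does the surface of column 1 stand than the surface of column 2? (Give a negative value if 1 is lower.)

For any compensation level in the mantle, the mantle terms cancel and isostasy reduces to e = (Σt_1 − Σt_2) − (Σ(ρt)_1 − Σ(ρt)_2) / ρ_m.
Σt_1 = 22510.1 m; Σt_2 = 26090 m; Σ(ρt)_1 = 58777.0901; Σ(ρt)_2 = 74356.5 (in m·g/cm³).
e = (22510.1 − 26090) − (58777.0901 − 74356.5) / 3.33 = 1100 m.

1100 m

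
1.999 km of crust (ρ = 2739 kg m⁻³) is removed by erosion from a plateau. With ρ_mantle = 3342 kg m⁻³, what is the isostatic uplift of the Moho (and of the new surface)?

Unloading: uplift u = e ρ_c/ρ_m = 1.999 km × 2739/3342 = 1.64 km.

1.64 km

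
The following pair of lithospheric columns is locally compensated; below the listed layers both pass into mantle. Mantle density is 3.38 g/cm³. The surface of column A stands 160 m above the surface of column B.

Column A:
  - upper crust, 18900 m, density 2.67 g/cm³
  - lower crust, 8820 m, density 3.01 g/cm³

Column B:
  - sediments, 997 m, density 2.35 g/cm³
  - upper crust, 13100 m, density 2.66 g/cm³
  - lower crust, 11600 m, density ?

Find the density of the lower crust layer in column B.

Take the compensation level at the base of the deeper column (depth z_c below the surface of column A) and equate Σ ρ_i t_i down to z_c; mantle fills any gap and the z_c terms cancel.
Column A: 18900×2.67 + 8820×3.01 + (z_c − 27720)×3.38
Column B: 160×0 + 997×2.35 + 13100×2.66 + 11600×ρ + (z_c − 160 − 25697)×3.38
The z_c×3.38 term appears on both sides and cancels. Collect the known terms of each column as K = Σ(ρt)_known − 3.38 × (depth of known layers): K_A = 77011.2 − 3.38×27720 = −16682.4; K_B = 37188.95 − 3.38×(160 + 25697) = −50207.71.
Balance: K_A = K_B + 11600×ρ, so ρ = (K_A − K_B)/11600 = 33525.3/11600 = 2.89 g/cm³.

2.89 g/cm³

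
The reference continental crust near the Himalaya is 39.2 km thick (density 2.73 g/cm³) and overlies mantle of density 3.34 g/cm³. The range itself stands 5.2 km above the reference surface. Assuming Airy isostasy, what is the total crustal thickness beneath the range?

67.7 km

Root depth r = h ρ_c / (ρ_m − ρ_c) = 5.2 km × 2.73 / 0.61 = 23.27 km.
Total thickness = T + h + r = 39.2 km + 5.2 km + 23.27 km = 67.7 km.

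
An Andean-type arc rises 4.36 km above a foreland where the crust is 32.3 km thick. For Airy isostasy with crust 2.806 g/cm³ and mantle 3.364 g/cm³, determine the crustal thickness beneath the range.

58.6 km

Root depth r = h ρ_c / (ρ_m − ρ_c) = 4.36 km × 2.806 / 0.558 = 21.93 km.
Total thickness = T + h + r = 32.3 km + 4.36 km + 21.93 km = 58.6 km.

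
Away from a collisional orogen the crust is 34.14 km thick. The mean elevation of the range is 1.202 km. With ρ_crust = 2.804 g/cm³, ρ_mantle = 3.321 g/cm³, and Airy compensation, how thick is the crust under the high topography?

41.9 km

Root depth r = h ρ_c / (ρ_m − ρ_c) = 1.202 km × 2.804 / 0.517 = 6.519 km.
Total thickness = T + h + r = 34.14 km + 1.202 km + 6.519 km = 41.9 km.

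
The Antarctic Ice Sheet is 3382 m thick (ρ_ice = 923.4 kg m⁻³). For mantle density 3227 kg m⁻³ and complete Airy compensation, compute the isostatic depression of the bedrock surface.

968 m

Equating mass per unit area of the two columns: the ice load ρ_ice t is balanced by mantle displaced below, ρ_m s.
s = t ρ_ice / ρ_m = 3382 m × 923.4/3227 = 968 m.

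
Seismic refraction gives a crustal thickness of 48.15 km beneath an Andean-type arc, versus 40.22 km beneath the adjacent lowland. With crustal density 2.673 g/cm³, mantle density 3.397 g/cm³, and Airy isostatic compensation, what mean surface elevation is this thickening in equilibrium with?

1.69 km

Excess crust Δ = 48.15 km − 40.22 km = 7.93 km, split between elevation h and root r with h + r = Δ.
Airy balance ρ_c h = (ρ_m − ρ_c) r gives r = h ρ_c/(ρ_m − ρ_c), so h (1 + ρ_c/(ρ_m − ρ_c)) = Δ, i.e. h = Δ (ρ_m − ρ_c)/ρ_m.
h = 7.93 km × 0.724/3.397 = 1.69 km.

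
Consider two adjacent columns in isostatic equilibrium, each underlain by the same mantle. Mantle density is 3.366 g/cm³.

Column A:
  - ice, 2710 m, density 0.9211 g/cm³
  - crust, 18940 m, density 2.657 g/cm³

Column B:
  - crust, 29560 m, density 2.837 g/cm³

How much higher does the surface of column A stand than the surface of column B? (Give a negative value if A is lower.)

For any compensation level in the mantle, the mantle terms cancel and isostasy reduces to e = (Σt_A − Σt_B) − (Σ(ρt)_A − Σ(ρt)_B) / ρ_m.
Σt_A = 21650 m; Σt_B = 29560 m; Σ(ρt)_A = 52819.761; Σ(ρt)_B = 83861.72 (in m·g/cm³).
e = (21650 − 29560) − (52819.761 − 83861.72) / 3.366 = 1310 m.

1310 m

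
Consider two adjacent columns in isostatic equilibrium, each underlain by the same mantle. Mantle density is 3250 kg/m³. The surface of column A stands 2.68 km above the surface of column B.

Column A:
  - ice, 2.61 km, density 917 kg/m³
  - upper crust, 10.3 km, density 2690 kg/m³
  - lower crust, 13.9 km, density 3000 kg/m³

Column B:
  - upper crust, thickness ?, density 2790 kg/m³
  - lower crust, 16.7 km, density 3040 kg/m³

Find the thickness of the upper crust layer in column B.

Take the compensation level at the base of the deeper column (depth z_c below the surface of column A) and equate Σ ρ_i t_i down to z_c; mantle fills any gap and the z_c terms cancel.
Column A: 2.61×917 + 10.3×2690 + 13.9×3000 + (z_c − 26.81)×3250
Column B: 2.68×0 + x×2790 + 16.7×3040 + (z_c − 2.68 − 16.7 − x)×3250
The z_c×3250 term appears on both sides and cancels. Collect the known terms of each column as K = Σ(ρt)_known − 3250 × (depth of known layers): K_A = 71800.37 − 3250×26.81 = −15332.13; K_B = 50768 − 3250×(2.68 + 16.7) = −12217.
Balance: K_A = K_B − x×(3250 − 2790), so x = (K_B − K_A)/(3250 − 2790) = 3115.13/460 = 6.77 km.

6.77 km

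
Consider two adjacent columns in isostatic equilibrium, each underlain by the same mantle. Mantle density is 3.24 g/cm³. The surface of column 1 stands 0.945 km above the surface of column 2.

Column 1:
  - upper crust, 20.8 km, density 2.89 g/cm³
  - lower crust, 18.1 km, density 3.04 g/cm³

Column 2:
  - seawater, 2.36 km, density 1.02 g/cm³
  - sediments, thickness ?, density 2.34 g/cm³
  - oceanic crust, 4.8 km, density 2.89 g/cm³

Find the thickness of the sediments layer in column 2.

Take the compensation level at the base of the deeper column (depth z_c below the surface of column 1) and equate Σ ρ_i t_i down to z_c; mantle fills any gap and the z_c terms cancel.
Column 1: 20.8×2.89 + 18.1×3.04 + (z_c − 38.9)×3.24
Column 2: 0.945×0 + 2.36×1.02 + x×2.34 + 4.8×2.89 + (z_c − 0.945 − 7.16 − x)×3.24
The z_c×3.24 term appears on both sides and cancels. Collect the known terms of each column as K = Σ(ρt)_known − 3.24 × (depth of known layers): K_1 = 115.136 − 3.24×38.9 = −10.9; K_2 = 16.2792 − 3.24×(0.945 + 7.16) = −9.981.
Balance: K_1 = K_2 − x×(3.24 − 2.34), so x = (K_2 − K_1)/(3.24 − 2.34) = 0.919/0.9 = 1.02 km.

1.02 km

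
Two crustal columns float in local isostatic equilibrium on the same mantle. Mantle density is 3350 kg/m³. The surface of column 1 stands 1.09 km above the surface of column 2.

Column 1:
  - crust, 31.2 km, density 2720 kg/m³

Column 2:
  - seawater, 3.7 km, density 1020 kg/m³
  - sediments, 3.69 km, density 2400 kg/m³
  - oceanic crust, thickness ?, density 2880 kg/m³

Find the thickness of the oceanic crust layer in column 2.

Take the compensation level at the base of the deeper column (depth z_c below the surface of column 1) and equate Σ ρ_i t_i down to z_c; mantle fills any gap and the z_c terms cancel.
Column 1: 31.2×2720 + (z_c − 31.2)×3350
Column 2: 1.09×0 + 3.7×1020 + 3.69×2400 + x×2880 + (z_c − 1.09 − 7.39 − x)×3350
The z_c×3350 term appears on both sides and cancels. Collect the known terms of each column as K = Σ(ρt)_known − 3350 × (depth of known layers): K_1 = 84864 − 3350×31.2 = −19656; K_2 = 12630 − 3350×(1.09 + 7.39) = −15778.
Balance: K_1 = K_2 − x×(3350 − 2880), so x = (K_2 − K_1)/(3350 − 2880) = 3878/470 = 8.25 km.

8.25 km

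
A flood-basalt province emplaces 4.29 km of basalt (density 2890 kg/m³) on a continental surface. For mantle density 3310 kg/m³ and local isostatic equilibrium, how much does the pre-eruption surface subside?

Subaerial loading: s = t ρ_load / ρ_m.
s = 4.29 km × 2890/3310 = 3.75 km.

3.75 km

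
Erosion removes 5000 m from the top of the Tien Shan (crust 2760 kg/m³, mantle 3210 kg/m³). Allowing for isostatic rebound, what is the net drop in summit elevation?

Rebound u = e ρ_c/ρ_m = 5000 m × 2760/3210 = 4299 m.
Net surface drop = e − u = 5000 m − 4299 m = e (ρ_m − ρ_c)/ρ_m = 701 m.

701 m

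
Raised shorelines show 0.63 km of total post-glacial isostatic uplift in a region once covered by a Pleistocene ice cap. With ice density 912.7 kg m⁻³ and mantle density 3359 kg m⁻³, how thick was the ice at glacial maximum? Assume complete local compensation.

2.32 km

u = t ρ_ice/ρ_m → t = u ρ_m/ρ_ice = 0.63 km × 3359/912.7 = 2.32 km.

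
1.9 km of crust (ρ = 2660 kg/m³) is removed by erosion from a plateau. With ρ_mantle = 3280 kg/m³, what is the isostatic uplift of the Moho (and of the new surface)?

1.54 km

Unloading: uplift u = e ρ_c/ρ_m = 1.9 km × 2660/3280 = 1.54 km.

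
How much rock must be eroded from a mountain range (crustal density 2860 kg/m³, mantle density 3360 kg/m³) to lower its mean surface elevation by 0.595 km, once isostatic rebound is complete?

4 km

Net drop Δ = e − u = e − e ρ_c/ρ_m = e (ρ_m − ρ_c)/ρ_m.
e = Δ ρ_m/(ρ_m − ρ_c) = 0.595 km × 3360/500 = 4 km.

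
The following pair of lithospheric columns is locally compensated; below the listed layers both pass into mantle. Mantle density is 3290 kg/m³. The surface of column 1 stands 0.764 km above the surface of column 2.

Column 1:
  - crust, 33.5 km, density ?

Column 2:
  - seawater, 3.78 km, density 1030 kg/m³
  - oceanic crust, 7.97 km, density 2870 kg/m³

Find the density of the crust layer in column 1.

Take the compensation level at the base of the deeper column (depth z_c below the surface of column 1) and equate Σ ρ_i t_i down to z_c; mantle fills any gap and the z_c terms cancel.
Column 1: 33.5×ρ + (z_c − 33.5)×3290
Column 2: 0.764×0 + 3.78×1030 + 7.97×2870 + (z_c − 0.764 − 11.75)×3290
The z_c×3290 term appears on both sides and cancels. Collect the known terms of each column as K = Σ(ρt)_known − 3290 × (depth of known layers): K_1 = 0 − 3290×33.5 = −110215; K_2 = 26767.3 − 3290×(0.764 + 11.75) = −14403.76.
Balance: K_1 + 33.5×ρ = K_2, so ρ = (K_2 − K_1)/33.5 = 95811.2/33.5 = 2860 kg/m³.

2860 kg/m³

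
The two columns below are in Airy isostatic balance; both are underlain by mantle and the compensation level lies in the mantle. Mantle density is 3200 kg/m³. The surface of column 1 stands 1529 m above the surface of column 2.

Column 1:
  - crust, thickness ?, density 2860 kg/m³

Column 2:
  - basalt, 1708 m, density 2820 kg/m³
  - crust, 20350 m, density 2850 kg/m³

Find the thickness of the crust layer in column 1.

Take the compensation level at the base of the deeper column (depth z_c below the surface of column 1) and equate Σ ρ_i t_i down to z_c; mantle fills any gap and the z_c terms cancel.
Column 1: x×2860 + (z_c − 0 − x)×3200
Column 2: 1529×0 + 1708×2820 + 20350×2850 + (z_c − 1529 − 22058)×3200
The z_c×3200 term appears on both sides and cancels. Collect the known terms of each column as K = Σ(ρt)_known − 3200 × (depth of known layers): K_1 = 0 − 3200×0 = 0; K_2 = 62814060 − 3200×(1529 + 22058) = −12664340.
Balance: K_1 − x×(3200 − 2860) = K_2, so x = (K_1 − K_2)/(3200 − 2860) = 12664300/340 = 37200 m.

37200 m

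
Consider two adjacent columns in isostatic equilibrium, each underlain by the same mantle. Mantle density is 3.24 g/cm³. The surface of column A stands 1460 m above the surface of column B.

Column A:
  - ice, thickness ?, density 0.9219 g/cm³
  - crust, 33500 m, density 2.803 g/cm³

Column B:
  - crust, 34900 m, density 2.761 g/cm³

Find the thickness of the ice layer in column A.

Take the compensation level at the base of the deeper column (depth z_c below the surface of column A) and equate Σ ρ_i t_i down to z_c; mantle fills any gap and the z_c terms cancel.
Column A: x×0.9219 + 33500×2.803 + (z_c − 33500 − x)×3.24
Column B: 1460×0 + 34900×2.761 + (z_c − 1460 − 34900)×3.24
The z_c×3.24 term appears on both sides and cancels. Collect the known terms of each column as K = Σ(ρt)_known − 3.24 × (depth of known layers): K_A = 93900.5 − 3.24×33500 = −14639.5; K_B = 96358.9 − 3.24×(1460 + 34900) = −21447.5.
Balance: K_A − x×(3.24 − 0.9219) = K_B, so x = (K_A − K_B)/(3.24 − 0.9219) = 6808/2.3181 = 2940 m.

2940 m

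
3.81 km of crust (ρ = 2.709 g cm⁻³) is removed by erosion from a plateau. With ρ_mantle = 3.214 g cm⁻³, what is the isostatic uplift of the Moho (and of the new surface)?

Unloading: uplift u = e ρ_c/ρ_m = 3.81 km × 2.709/3.214 = 3.21 km.

3.21 km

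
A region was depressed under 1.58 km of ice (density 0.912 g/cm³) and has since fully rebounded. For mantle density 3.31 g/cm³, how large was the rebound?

Removing the load lets mantle flow back in; uplift u satisfies ρ_ice t = ρ_m u.
u = t ρ_ice/ρ_m = 1.58 km × 0.912/3.31 = 0.435 km.

0.435 km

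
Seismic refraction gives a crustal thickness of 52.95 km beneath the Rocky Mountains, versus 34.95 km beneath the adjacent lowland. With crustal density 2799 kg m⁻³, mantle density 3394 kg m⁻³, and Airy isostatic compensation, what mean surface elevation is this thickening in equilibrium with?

3.16 km

Excess crust Δ = 52.95 km − 34.95 km = 18 km, split between elevation h and root r with h + r = Δ.
Airy balance ρ_c h = (ρ_m − ρ_c) r gives r = h ρ_c/(ρ_m − ρ_c), so h (1 + ρ_c/(ρ_m − ρ_c)) = Δ, i.e. h = Δ (ρ_m − ρ_c)/ρ_m.
h = 18 km × 595/3394 = 3.16 km.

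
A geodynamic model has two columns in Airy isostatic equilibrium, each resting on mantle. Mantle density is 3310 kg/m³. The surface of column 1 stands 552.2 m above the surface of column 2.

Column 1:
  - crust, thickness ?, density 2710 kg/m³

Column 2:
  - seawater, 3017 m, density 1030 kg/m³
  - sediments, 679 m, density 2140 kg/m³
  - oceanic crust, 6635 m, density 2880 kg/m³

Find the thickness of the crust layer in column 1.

Take the compensation level at the base of the deeper column (depth z_c below the surface of column 1) and equate Σ ρ_i t_i down to z_c; mantle fills any gap and the z_c terms cancel.
Column 1: x×2710 + (z_c − 0 − x)×3310
Column 2: 552.2×0 + 3017×1030 + 679×2140 + 6635×2880 + (z_c − 552.2 − 10331)×3310
The z_c×3310 term appears on both sides and cancels. Collect the known terms of each column as K = Σ(ρt)_known − 3310 × (depth of known layers): K_1 = 0 − 3310×0 = 0; K_2 = 23669370 − 3310×(552.2 + 10331) = −12354022.
Balance: K_1 − x×(3310 − 2710) = K_2, so x = (K_1 − K_2)/(3310 − 2710) = 12354000/600 = 20600 m.

20600 m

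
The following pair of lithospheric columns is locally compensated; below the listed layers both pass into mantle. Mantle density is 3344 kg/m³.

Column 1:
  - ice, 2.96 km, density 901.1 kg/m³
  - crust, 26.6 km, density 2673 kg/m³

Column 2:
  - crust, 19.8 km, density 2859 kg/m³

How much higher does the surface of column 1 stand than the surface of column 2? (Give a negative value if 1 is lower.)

4.63 km

For any compensation level in the mantle, the mantle terms cancel and isostasy reduces to e = (Σt_1 − Σt_2) − (Σ(ρt)_1 − Σ(ρt)_2) / ρ_m.
Σt_1 = 29.56 km; Σt_2 = 19.8 km; Σ(ρt)_1 = 73769.056; Σ(ρt)_2 = 56608.2 (in km·kg/m³).
e = (29.56 − 19.8) − (73769.056 − 56608.2) / 3344 = 4.63 km.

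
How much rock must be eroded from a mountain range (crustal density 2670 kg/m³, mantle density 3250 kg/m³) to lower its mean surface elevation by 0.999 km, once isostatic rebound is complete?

5.6 km

Net drop Δ = e − u = e − e ρ_c/ρ_m = e (ρ_m − ρ_c)/ρ_m.
e = Δ ρ_m/(ρ_m − ρ_c) = 0.999 km × 3250/580 = 5.6 km.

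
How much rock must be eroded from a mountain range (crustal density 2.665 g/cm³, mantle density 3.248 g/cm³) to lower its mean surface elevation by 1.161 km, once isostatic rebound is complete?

Net drop Δ = e − u = e − e ρ_c/ρ_m = e (ρ_m − ρ_c)/ρ_m.
e = Δ ρ_m/(ρ_m − ρ_c) = 1.161 km × 3.248/0.583 = 6.47 km.

6.47 km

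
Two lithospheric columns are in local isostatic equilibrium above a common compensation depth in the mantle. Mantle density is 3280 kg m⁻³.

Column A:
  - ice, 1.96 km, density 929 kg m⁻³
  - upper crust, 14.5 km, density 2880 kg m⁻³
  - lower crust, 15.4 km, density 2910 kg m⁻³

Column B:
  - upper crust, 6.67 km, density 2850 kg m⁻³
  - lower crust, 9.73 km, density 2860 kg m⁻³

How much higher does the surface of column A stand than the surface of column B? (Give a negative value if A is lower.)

2.79 km

For any compensation level in the mantle, the mantle terms cancel and isostasy reduces to e = (Σt_A − Σt_B) − (Σ(ρt)_A − Σ(ρt)_B) / ρ_m.
Σt_A = 31.86 km; Σt_B = 16.4 km; Σ(ρt)_A = 88394.84; Σ(ρt)_B = 46837.3 (in km·kg m⁻³).
e = (31.86 − 16.4) − (88394.84 − 46837.3) / 3280 = 2.79 km.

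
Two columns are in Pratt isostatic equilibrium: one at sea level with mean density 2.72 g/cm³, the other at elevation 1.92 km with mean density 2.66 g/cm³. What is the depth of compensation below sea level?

85.1 km

ρ_ref D = ρ (D + h) → D (ρ_ref − ρ) = ρ h.
D = ρ h/(ρ_ref − ρ) = 2.66 × 1.92 km/(2.72 − 2.66) = 85.1 km.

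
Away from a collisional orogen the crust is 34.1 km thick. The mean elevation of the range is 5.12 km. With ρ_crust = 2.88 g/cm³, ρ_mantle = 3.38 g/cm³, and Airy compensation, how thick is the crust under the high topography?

68.7 km

Root depth r = h ρ_c / (ρ_m − ρ_c) = 5.12 km × 2.88 / 0.5 = 29.49 km.
Total thickness = T + h + r = 34.1 km + 5.12 km + 29.49 km = 68.7 km.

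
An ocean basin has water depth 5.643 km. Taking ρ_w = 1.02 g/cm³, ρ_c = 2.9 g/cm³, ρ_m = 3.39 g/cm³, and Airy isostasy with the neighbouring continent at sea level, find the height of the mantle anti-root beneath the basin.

By Archimedes' principle applied to the lithosphere: replacing crust with seawater at the top is compensated by replacing crust with mantle at the base: d (ρ_c − ρ_w) = a (ρ_m − ρ_c).
a = d (ρ_c − ρ_w)/(ρ_m − ρ_c) = 5.643 km × 1.88/0.49 = 21.7 km.

21.7 km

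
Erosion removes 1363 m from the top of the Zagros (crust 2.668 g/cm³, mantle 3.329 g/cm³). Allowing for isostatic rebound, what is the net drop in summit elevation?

Rebound u = e ρ_c/ρ_m = 1363 m × 2.668/3.329 = 1092 m.
Net surface drop = e − u = 1363 m − 1092 m = e (ρ_m − ρ_c)/ρ_m = 271 m.

271 m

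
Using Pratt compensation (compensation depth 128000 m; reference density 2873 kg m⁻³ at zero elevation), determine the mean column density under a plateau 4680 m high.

2770 kg m⁻³

Pratt balance: ρ_ref D = ρ (D + h).
ρ = ρ_ref D/(D + h) = 2873 × 128000 m/(128000 m + 4680 m) = 2770 kg m⁻³.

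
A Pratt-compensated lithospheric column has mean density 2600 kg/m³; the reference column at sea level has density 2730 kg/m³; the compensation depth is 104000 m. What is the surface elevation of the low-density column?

ρ_ref D = ρ (D + h) → h = D (ρ_ref − ρ)/ρ.
h = 104000 m × (2730 − 2600)/2600 = 5200 m.

5200 m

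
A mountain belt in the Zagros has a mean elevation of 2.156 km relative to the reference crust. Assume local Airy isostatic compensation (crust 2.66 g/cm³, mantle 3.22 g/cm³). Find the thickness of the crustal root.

By Archimedes' principle applied to the lithosphere: the weight of the topography is balanced by the buoyancy of the root, ρ_c h = (ρ_m − ρ_c) r.
r = h · ρ_c / (ρ_m − ρ_c) = 2.156 km × 2.66 / (3.22 − 2.66) = 10.2 km.

10.2 km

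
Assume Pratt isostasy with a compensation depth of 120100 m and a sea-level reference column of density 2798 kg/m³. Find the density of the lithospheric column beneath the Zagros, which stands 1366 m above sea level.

Pratt balance: ρ_ref D = ρ (D + h).
ρ = ρ_ref D/(D + h) = 2798 × 120100 m/(120100 m + 1366 m) = 2770 kg/m³.

2770 kg/m³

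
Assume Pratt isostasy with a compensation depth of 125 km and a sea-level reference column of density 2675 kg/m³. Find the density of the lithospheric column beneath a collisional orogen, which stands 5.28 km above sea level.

Pratt balance: ρ_ref D = ρ (D + h).
ρ = ρ_ref D/(D + h) = 2675 × 125 km/(125 km + 5.28 km) = 2570 kg/m³.

2570 kg/m³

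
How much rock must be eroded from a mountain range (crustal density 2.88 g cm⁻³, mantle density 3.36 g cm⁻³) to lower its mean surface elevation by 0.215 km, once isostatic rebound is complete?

1.5 km

Net drop Δ = e − u = e − e ρ_c/ρ_m = e (ρ_m − ρ_c)/ρ_m.
e = Δ ρ_m/(ρ_m − ρ_c) = 0.215 km × 3.36/0.48 = 1.5 km.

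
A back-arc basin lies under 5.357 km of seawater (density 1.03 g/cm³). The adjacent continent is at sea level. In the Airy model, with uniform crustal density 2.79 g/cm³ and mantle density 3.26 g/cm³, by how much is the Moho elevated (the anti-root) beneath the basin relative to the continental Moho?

Balancing pressure at the compensation depth: replacing crust with seawater at the top is compensated by replacing crust with mantle at the base: d (ρ_c − ρ_w) = a (ρ_m − ρ_c).
a = d (ρ_c − ρ_w)/(ρ_m − ρ_c) = 5.357 km × 1.76/0.47 = 20.1 km.

20.1 km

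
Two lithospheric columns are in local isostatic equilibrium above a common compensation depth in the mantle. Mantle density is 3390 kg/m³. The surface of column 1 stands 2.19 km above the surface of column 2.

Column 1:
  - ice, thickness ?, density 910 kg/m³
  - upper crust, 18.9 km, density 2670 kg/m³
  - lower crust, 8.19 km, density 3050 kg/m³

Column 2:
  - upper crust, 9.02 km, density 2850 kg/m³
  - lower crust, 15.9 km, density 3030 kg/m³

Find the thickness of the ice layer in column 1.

0.656 km

Take the compensation level at the base of the deeper column (depth z_c below the surface of column 1) and equate Σ ρ_i t_i down to z_c; mantle fills any gap and the z_c terms cancel.
Column 1: x×910 + 18.9×2670 + 8.19×3050 + (z_c − 27.09 − x)×3390
Column 2: 2.19×0 + 9.02×2850 + 15.9×3030 + (z_c − 2.19 − 24.92)×3390
The z_c×3390 term appears on both sides and cancels. Collect the known terms of each column as K = Σ(ρt)_known − 3390 × (depth of known layers): K_1 = 75442.5 − 3390×27.09 = −16392.6; K_2 = 73884 − 3390×(2.19 + 24.92) = −18018.9.
Balance: K_1 − x×(3390 − 910) = K_2, so x = (K_1 − K_2)/(3390 − 910) = 1626.3/2480 = 0.656 km.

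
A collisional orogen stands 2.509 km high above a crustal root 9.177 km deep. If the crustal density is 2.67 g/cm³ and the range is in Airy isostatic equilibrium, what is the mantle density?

3.4 g/cm³

Airy balance: ρ_c h = (ρ_m − ρ_c) r → ρ_m = ρ_c (1 + h/r).
ρ_m = 2.67 × (1 + 2.509 km/9.177 km) = 3.4 g/cm³.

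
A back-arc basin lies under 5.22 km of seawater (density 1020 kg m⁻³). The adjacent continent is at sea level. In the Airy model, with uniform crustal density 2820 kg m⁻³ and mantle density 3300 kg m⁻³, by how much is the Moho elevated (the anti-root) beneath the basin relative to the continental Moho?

19.6 km

Isostatic balance requires: replacing crust with seawater at the top is compensated by replacing crust with mantle at the base: d (ρ_c − ρ_w) = a (ρ_m − ρ_c).
a = d (ρ_c − ρ_w)/(ρ_m − ρ_c) = 5.22 km × 1800/480 = 19.6 km.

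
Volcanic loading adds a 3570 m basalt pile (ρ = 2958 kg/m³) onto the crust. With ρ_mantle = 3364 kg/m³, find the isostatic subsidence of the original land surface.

Subaerial loading: s = t ρ_load / ρ_m.
s = 3570 m × 2958/3364 = 3140 m.

3140 m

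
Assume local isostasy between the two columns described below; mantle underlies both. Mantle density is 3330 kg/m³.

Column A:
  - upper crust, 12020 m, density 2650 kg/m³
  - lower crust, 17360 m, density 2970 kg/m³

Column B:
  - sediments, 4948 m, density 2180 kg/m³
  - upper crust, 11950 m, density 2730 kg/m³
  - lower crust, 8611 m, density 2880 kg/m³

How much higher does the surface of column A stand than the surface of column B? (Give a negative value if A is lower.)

For any compensation level in the mantle, the mantle terms cancel and isostasy reduces to e = (Σt_A − Σt_B) − (Σ(ρt)_A − Σ(ρt)_B) / ρ_m.
Σt_A = 29380 m; Σt_B = 25509 m; Σ(ρt)_A = 83412200; Σ(ρt)_B = 68209820 (in m·kg/m³).
e = (29380 − 25509) − (83412200 − 68209820) / 3330 = −694 m.

−694 m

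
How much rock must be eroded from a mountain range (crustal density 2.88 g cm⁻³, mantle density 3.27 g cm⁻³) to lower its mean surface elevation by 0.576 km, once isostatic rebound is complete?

4.83 km

Net drop Δ = e − u = e − e ρ_c/ρ_m = e (ρ_m − ρ_c)/ρ_m.
e = Δ ρ_m/(ρ_m − ρ_c) = 0.576 km × 3.27/0.39 = 4.83 km.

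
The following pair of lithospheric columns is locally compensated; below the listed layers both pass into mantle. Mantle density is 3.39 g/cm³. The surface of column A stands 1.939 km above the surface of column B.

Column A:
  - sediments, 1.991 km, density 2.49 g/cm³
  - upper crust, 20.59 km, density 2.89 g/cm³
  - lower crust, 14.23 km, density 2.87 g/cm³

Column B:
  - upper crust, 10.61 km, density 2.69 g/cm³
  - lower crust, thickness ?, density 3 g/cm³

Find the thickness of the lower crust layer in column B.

Take the compensation level at the base of the deeper column (depth z_c below the surface of column A) and equate Σ ρ_i t_i down to z_c; mantle fills any gap and the z_c terms cancel.
Column A: 1.991×2.49 + 20.59×2.89 + 14.23×2.87 + (z_c − 36.811)×3.39
Column B: 1.939×0 + 10.61×2.69 + x×3 + (z_c − 1.939 − 10.61 − x)×3.39
The z_c×3.39 term appears on both sides and cancels. Collect the known terms of each column as K = Σ(ρt)_known − 3.39 × (depth of known layers): K_A = 105.30279 − 3.39×36.811 = −19.4865; K_B = 28.5409 − 3.39×(1.939 + 10.61) = −14.00021.
Balance: K_A = K_B − x×(3.39 − 3), so x = (K_B − K_A)/(3.39 − 3) = 5.48629/0.39 = 14.1 km.

14.1 km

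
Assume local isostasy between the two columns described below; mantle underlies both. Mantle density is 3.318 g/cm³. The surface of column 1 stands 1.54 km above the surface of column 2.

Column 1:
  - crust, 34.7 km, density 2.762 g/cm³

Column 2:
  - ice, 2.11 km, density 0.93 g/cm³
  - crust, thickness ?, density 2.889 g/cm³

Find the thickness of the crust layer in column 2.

Take the compensation level at the base of the deeper column (depth z_c below the surface of column 1) and equate Σ ρ_i t_i down to z_c; mantle fills any gap and the z_c terms cancel.
Column 1: 34.7×2.762 + (z_c − 34.7)×3.318
Column 2: 1.54×0 + 2.11×0.93 + x×2.889 + (z_c − 1.54 − 2.11 − x)×3.318
The z_c×3.318 term appears on both sides and cancels. Collect the known terms of each column as K = Σ(ρt)_known − 3.318 × (depth of known layers): K_1 = 95.8414 − 3.318×34.7 = −19.2932; K_2 = 1.9623 − 3.318×(1.54 + 2.11) = −10.1484.
Balance: K_1 = K_2 − x×(3.318 − 2.889), so x = (K_2 − K_1)/(3.318 − 2.889) = 9.1448/0.429 = 21.3 km.

21.3 km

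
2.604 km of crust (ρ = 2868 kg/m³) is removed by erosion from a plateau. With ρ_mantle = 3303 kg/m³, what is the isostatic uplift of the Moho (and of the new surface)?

2.26 km

Unloading: uplift u = e ρ_c/ρ_m = 2.604 km × 2868/3303 = 2.26 km.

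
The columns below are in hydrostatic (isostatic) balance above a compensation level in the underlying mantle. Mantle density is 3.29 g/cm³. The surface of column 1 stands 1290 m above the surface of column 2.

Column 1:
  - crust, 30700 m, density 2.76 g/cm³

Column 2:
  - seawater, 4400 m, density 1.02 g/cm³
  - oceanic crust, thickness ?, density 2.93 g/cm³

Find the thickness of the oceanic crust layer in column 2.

5660 m

Take the compensation level at the base of the deeper column (depth z_c below the surface of column 1) and equate Σ ρ_i t_i down to z_c; mantle fills any gap and the z_c terms cancel.
Column 1: 30700×2.76 + (z_c − 30700)×3.29
Column 2: 1290×0 + 4400×1.02 + x×2.93 + (z_c − 1290 − 4400 − x)×3.29
The z_c×3.29 term appears on both sides and cancels. Collect the known terms of each column as K = Σ(ρt)_known − 3.29 × (depth of known layers): K_1 = 84732 − 3.29×30700 = −16271; K_2 = 4488 − 3.29×(1290 + 4400) = −14232.1.
Balance: K_1 = K_2 − x×(3.29 − 2.93), so x = (K_2 − K_1)/(3.29 − 2.93) = 2038.9/0.36 = 5660 m.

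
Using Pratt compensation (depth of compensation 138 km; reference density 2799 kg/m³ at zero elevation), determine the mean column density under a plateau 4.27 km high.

Pratt balance: ρ_ref D = ρ (D + h).
ρ = ρ_ref D/(D + h) = 2799 × 138 km/(138 km + 4.27 km) = 2710 kg/m³.

2710 kg/m³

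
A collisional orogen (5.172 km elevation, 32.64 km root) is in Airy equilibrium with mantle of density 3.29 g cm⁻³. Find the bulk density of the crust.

ρ_c h = (ρ_m − ρ_c) r → ρ_c (h + r) = ρ_m r → ρ_c = ρ_m r / (h + r).
ρ_c = 3.29 × 32.64 km / (5.172 km + 32.64 km) = 2.84 g cm⁻³.

2.84 g cm⁻³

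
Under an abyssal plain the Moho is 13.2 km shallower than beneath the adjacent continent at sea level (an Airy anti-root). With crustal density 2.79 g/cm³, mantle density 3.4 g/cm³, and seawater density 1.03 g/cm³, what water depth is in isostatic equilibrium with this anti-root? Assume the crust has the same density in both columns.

4.58 km

Replacing a thickness d of crust by seawater at the top must be balanced by replacing crust with mantle at the base: d (ρ_c − ρ_w) = a (ρ_m − ρ_c).
d = a (ρ_m − ρ_c)/(ρ_c − ρ_w) = 13.2 km × 0.61/1.76 = 4.58 km.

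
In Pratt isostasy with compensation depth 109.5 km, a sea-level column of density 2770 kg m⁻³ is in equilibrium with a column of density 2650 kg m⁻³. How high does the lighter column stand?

ρ_ref D = ρ (D + h) → h = D (ρ_ref − ρ)/ρ.
h = 109.5 km × (2770 − 2650)/2650 = 4.96 km.

4.96 km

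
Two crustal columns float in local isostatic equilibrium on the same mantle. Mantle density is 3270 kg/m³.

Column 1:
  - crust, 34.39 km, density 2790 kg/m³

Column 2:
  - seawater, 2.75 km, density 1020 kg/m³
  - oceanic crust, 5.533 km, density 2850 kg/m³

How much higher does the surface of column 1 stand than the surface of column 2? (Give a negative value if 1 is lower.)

2.45 km

For any compensation level in the mantle, the mantle terms cancel and isostasy reduces to e = (Σt_1 − Σt_2) − (Σ(ρt)_1 − Σ(ρt)_2) / ρ_m.
Σt_1 = 34.39 km; Σt_2 = 8.283 km; Σ(ρt)_1 = 95948.1; Σ(ρt)_2 = 18574.05 (in km·kg/m³).
e = (34.39 − 8.283) − (95948.1 − 18574.05) / 3270 = 2.45 km.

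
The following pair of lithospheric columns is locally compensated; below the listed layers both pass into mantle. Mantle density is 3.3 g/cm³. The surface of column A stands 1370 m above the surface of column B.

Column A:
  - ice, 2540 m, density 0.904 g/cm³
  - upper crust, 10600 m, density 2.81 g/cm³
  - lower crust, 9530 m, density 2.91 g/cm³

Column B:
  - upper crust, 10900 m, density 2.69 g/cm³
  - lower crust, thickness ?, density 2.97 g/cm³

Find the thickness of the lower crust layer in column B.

11600 m

Take the compensation level at the base of the deeper column (depth z_c below the surface of column A) and equate Σ ρ_i t_i down to z_c; mantle fills any gap and the z_c terms cancel.
Column A: 2540×0.904 + 10600×2.81 + 9530×2.91 + (z_c − 22670)×3.3
Column B: 1370×0 + 10900×2.69 + x×2.97 + (z_c − 1370 − 10900 − x)×3.3
The z_c×3.3 term appears on both sides and cancels. Collect the known terms of each column as K = Σ(ρt)_known − 3.3 × (depth of known layers): K_A = 59814.46 − 3.3×22670 = −14996.54; K_B = 29321 − 3.3×(1370 + 10900) = −11170.
Balance: K_A = K_B − x×(3.3 − 2.97), so x = (K_B − K_A)/(3.3 − 2.97) = 3826.54/0.33 = 11600 m.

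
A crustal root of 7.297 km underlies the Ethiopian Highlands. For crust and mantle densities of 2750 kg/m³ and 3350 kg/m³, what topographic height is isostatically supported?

1.59 km

In Airy isostatic equilibrium: ρ_c h = (ρ_m − ρ_c) r.
h = r (ρ_m − ρ_c) / ρ_c = 7.297 km × (3350 − 2750) / 2750 = 1.59 km.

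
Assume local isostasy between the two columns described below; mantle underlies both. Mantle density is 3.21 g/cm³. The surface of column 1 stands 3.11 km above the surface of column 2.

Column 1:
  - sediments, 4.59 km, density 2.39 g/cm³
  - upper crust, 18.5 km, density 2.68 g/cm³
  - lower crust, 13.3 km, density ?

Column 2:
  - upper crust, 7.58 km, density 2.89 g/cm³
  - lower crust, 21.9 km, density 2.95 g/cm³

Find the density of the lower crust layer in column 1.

Take the compensation level at the base of the deeper column (depth z_c below the surface of column 1) and equate Σ ρ_i t_i down to z_c; mantle fills any gap and the z_c terms cancel.
Column 1: 4.59×2.39 + 18.5×2.68 + 13.3×ρ + (z_c − 36.39)×3.21
Column 2: 3.11×0 + 7.58×2.89 + 21.9×2.95 + (z_c − 3.11 − 29.48)×3.21
The z_c×3.21 term appears on both sides and cancels. Collect the known terms of each column as K = Σ(ρt)_known − 3.21 × (depth of known layers): K_1 = 60.5501 − 3.21×36.39 = −56.2618; K_2 = 86.5112 − 3.21×(3.11 + 29.48) = −18.1027.
Balance: K_1 + 13.3×ρ = K_2, so ρ = (K_2 − K_1)/13.3 = 38.1591/13.3 = 2.87 g/cm³.

2.87 g/cm³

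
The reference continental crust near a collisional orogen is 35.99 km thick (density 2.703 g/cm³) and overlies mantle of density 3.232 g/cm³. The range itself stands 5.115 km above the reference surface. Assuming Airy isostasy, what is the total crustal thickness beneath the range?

67.2 km

Root depth r = h ρ_c / (ρ_m − ρ_c) = 5.115 km × 2.703 / 0.529 = 26.14 km.
Total thickness = T + h + r = 35.99 km + 5.115 km + 26.14 km = 67.2 km.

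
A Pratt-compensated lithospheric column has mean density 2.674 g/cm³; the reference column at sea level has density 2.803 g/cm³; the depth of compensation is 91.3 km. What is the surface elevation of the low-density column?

ρ_ref D = ρ (D + h) → h = D (ρ_ref − ρ)/ρ.
h = 91.3 km × (2.803 − 2.674)/2.674 = 4.4 km.

4.4 km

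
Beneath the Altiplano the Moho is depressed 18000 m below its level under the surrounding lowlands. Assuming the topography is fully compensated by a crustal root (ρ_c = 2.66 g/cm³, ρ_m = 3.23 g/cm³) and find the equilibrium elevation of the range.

Isostatic balance requires: ρ_c h = (ρ_m − ρ_c) r.
h = r (ρ_m − ρ_c) / ρ_c = 18000 m × (3.23 − 2.66) / 2.66 = 3860 m.

3860 m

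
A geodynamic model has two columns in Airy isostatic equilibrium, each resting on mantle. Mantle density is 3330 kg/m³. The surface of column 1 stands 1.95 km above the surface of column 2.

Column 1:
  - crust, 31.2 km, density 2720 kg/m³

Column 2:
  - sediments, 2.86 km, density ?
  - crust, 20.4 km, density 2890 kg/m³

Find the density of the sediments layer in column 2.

2080 kg/m³

Take the compensation level at the base of the deeper column (depth z_c below the surface of column 1) and equate Σ ρ_i t_i down to z_c; mantle fills any gap and the z_c terms cancel.
Column 1: 31.2×2720 + (z_c − 31.2)×3330
Column 2: 1.95×0 + 2.86×ρ + 20.4×2890 + (z_c − 1.95 − 23.26)×3330
The z_c×3330 term appears on both sides and cancels. Collect the known terms of each column as K = Σ(ρt)_known − 3330 × (depth of known layers): K_1 = 84864 − 3330×31.2 = −19032; K_2 = 58956 − 3330×(1.95 + 23.26) = −24993.3.
Balance: K_1 = K_2 + 2.86×ρ, so ρ = (K_1 − K_2)/2.86 = 5961.3/2.86 = 2080 kg/m³.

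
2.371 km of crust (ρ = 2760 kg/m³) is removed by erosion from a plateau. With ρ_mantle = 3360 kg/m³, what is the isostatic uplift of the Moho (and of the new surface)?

1.95 km

Unloading: uplift u = e ρ_c/ρ_m = 2.371 km × 2760/3360 = 1.95 km.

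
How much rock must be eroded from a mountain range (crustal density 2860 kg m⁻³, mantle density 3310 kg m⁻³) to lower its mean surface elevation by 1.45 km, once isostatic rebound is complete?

10.7 km

Net drop Δ = e − u = e − e ρ_c/ρ_m = e (ρ_m − ρ_c)/ρ_m.
e = Δ ρ_m/(ρ_m − ρ_c) = 1.45 km × 3310/450 = 10.7 km.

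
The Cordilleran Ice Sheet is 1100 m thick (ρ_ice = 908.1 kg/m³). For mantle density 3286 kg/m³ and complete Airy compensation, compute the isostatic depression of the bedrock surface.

Balancing pressure at the compensation depth: the ice load ρ_ice t is balanced by mantle displaced below, ρ_m s.
s = t ρ_ice / ρ_m = 1100 m × 908.1/3286 = 304 m.

304 m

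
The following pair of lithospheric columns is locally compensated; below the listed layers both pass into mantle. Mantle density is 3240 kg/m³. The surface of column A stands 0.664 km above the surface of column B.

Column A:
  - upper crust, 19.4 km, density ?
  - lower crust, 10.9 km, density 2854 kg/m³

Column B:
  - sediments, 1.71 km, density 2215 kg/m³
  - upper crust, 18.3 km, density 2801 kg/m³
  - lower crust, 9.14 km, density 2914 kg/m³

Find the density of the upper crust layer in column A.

Take the compensation level at the base of the deeper column (depth z_c below the surface of column A) and equate Σ ρ_i t_i down to z_c; mantle fills any gap and the z_c terms cancel.
Column A: 19.4×ρ + 10.9×2854 + (z_c − 30.3)×3240
Column B: 0.664×0 + 1.71×2215 + 18.3×2801 + 9.14×2914 + (z_c − 0.664 − 29.15)×3240
The z_c×3240 term appears on both sides and cancels. Collect the known terms of each column as K = Σ(ρt)_known − 3240 × (depth of known layers): K_A = 31108.6 − 3240×30.3 = −67063.4; K_B = 81679.91 − 3240×(0.664 + 29.15) = −14917.45.
Balance: K_A + 19.4×ρ = K_B, so ρ = (K_B − K_A)/19.4 = 52146/19.4 = 2690 kg/m³.

2690 kg/m³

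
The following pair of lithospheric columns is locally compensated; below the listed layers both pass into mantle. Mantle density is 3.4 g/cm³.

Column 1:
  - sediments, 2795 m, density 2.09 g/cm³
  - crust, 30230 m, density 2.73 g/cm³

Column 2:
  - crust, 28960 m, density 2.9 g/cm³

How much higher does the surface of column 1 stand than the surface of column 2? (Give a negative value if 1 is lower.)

For any compensation level in the mantle, the mantle terms cancel and isostasy reduces to e = (Σt_1 − Σt_2) − (Σ(ρt)_1 − Σ(ρt)_2) / ρ_m.
Σt_1 = 33025 m; Σt_2 = 28960 m; Σ(ρt)_1 = 88369.45; Σ(ρt)_2 = 83984 (in m·g/cm³).
e = (33025 − 28960) − (88369.45 − 83984) / 3.4 = 2780 m.

2780 m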